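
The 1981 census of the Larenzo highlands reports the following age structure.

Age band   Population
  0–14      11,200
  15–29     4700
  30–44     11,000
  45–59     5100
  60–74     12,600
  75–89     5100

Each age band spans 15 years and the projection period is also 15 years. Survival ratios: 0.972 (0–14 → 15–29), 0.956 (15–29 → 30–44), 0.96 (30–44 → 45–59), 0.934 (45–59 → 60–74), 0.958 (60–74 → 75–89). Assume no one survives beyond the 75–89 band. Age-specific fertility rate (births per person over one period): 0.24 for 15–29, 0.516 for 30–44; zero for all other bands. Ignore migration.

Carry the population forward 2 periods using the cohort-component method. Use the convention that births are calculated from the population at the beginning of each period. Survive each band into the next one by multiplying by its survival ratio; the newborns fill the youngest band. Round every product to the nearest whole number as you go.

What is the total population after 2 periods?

Let group 1 be 0–14 through group 6 = 75–89.
— Period 1 —
Births: 4700 × 0.24 = 1128 ; 11000 × 0.516 = 5676 — total 6804
Group 2: 11200 × 0.972 = 10886
Group 3: 4700 × 0.956 = 4493
Group 4: 11000 × 0.96 = 10560
Group 5: 5100 × 0.934 = 4763
Group 6: 12600 × 0.958 = 12071
Population now: 0–14=6804, 15–29=10886, 30–44=4493, 45–59=10560, 60–74=4763, 75–89=12071
— Period 2 —
Births: 10886 × 0.24 = 2613 ; 4493 × 0.516 = 2318 — total 4931
Group 2: 6804 × 0.972 = 6613
Group 3: 10886 × 0.956 = 10407
Group 4: 4493 × 0.96 = 4313
Group 5: 10560 × 0.934 = 9863
Group 6: 4763 × 0.958 = 4563
Population now: 0–14=4931, 15–29=6613, 30–44=10407, 45–59=4313, 60–74=9863, 75–89=4563
Total after period 2: 4931 + 6613 + 10407 + 4313 + 9863 + 4563 = 40690

40690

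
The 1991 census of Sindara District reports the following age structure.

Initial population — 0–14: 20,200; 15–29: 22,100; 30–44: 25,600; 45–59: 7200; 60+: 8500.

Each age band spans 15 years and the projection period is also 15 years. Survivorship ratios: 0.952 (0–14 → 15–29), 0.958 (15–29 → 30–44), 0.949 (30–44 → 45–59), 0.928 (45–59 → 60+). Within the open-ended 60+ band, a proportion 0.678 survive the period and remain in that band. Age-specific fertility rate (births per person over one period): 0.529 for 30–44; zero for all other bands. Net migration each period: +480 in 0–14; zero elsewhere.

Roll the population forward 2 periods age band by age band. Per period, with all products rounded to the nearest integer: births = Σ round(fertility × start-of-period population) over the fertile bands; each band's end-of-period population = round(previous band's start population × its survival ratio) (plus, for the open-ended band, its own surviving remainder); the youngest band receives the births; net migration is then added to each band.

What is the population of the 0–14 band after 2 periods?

Period 1:
Births: 25600 × 0.529 = 13542
15–29: 20200 × 0.952 = 19230
30–44: 22100 × 0.958 = 21172
45–59: 25600 × 0.949 = 24294
60+: 7200 × 0.928 + 8500 × 0.678 = 6682 + 5763 = 12445
Net migration: 0–14 + 480 → 14022
End of period: [14022, 19230, 21172, 24294, 12445]
Period 2:
Births: 21172 × 0.529 = 11200
15–29: 14022 × 0.952 = 13349
30–44: 19230 × 0.958 = 18422
45–59: 21172 × 0.949 = 20092
60+: 24294 × 0.928 + 12445 × 0.678 = 22545 + 8438 = 30983
Net migration: 0–14 + 480 → 11680
End of period: [11680, 13349, 18422, 20092, 30983]

11680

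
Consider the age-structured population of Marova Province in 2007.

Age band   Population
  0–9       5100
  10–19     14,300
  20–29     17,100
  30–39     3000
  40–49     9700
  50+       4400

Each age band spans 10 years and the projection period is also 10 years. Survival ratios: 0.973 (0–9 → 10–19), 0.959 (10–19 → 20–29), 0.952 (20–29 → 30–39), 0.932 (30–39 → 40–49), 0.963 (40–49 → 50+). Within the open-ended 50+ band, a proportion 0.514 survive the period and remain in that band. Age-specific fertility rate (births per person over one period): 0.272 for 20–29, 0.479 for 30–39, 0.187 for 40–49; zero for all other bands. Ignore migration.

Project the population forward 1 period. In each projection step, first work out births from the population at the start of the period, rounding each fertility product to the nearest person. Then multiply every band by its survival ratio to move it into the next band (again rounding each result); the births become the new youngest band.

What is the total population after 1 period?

57256

— Period 1 —
Births: 17100 × 0.272 = 4651, 3000 × 0.479 = 1437, 9700 × 0.187 = 1814 → total 7902
10–19: 5100 × 0.973 = 4962
20–29: 14300 × 0.959 = 13714
30–39: 17100 × 0.952 = 16279
40–49: 3000 × 0.932 = 2796
50+: 9700 × 0.963 + 4400 × 0.514 = 9341 + 2262 = 11603
End of period: [7902, 4962, 13714, 16279, 2796, 11603]
Total after period 1: 7902 + 4962 + 13714 + 16279 + 2796 + 11603 = 57256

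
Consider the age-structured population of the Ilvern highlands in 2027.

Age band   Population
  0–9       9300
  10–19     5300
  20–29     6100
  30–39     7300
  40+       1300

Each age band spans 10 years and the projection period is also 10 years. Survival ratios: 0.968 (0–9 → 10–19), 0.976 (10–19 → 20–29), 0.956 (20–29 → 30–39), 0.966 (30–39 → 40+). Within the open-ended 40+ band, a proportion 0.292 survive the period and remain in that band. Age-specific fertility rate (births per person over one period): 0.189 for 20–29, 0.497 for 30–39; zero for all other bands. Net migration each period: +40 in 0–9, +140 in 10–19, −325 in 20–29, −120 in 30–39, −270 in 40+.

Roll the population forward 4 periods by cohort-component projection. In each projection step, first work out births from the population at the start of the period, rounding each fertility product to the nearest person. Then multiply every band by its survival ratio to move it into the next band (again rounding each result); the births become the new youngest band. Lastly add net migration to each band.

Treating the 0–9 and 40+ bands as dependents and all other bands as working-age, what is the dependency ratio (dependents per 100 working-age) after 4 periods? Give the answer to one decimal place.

[period 1]
Births: 6100 × 0.189 = 1153, 7300 × 0.497 = 3628 → total 4781
10–19: 9300 × 0.968 = 9002
20–29: 5300 × 0.976 = 5173
30–39: 6100 × 0.956 = 5832
40+: 7300 × 0.966 + 1300 × 0.292 = 7052 + 380 = 7432
Net migration: 0–9 + 40 → 4821; 10–19 + 140 → 9142; 20–29 − 325 → 4848; 30–39 − 120 → 5712; 40+ − 270 → 7162
→ [4821, 9142, 4848, 5712, 7162]
[period 2]
Births: 4848 × 0.189 = 916, 5712 × 0.497 = 2839 → total 3755
10–19: 4821 × 0.968 = 4667
20–29: 9142 × 0.976 = 8923
30–39: 4848 × 0.956 = 4635
40+: 5712 × 0.966 + 7162 × 0.292 = 5518 + 2091 = 7609
Net migration: 0–9 + 40 → 3795; 10–19 + 140 → 4807; 20–29 − 325 → 8598; 30–39 − 120 → 4515; 40+ − 270 → 7339
→ [3795, 4807, 8598, 4515, 7339]
[period 3]
Births: 8598 × 0.189 = 1625, 4515 × 0.497 = 2244 → total 3869
10–19: 3795 × 0.968 = 3674
20–29: 4807 × 0.976 = 4692
30–39: 8598 × 0.956 = 8220
40+: 4515 × 0.966 + 7339 × 0.292 = 4361 + 2143 = 6504
Net migration: 0–9 + 40 → 3909; 10–19 + 140 → 3814; 20–29 − 325 → 4367; 30–39 − 120 → 8100; 40+ − 270 → 6234
→ [3909, 3814, 4367, 8100, 6234]
[period 4]
Births: 4367 × 0.189 = 825, 8100 × 0.497 = 4026 → total 4851
10–19: 3909 × 0.968 = 3784
20–29: 3814 × 0.976 = 3722
30–39: 4367 × 0.956 = 4175
40+: 8100 × 0.966 + 6234 × 0.292 = 7825 + 1820 = 9645
Net migration: 0–9 + 40 → 4891; 10–19 + 140 → 3924; 20–29 − 325 → 3397; 30–39 − 120 → 4055; 40+ − 270 → 9375
→ [4891, 3924, 3397, 4055, 9375]
Dependents (band 0–9 + band 40+) = 4891 + 9375 = 14266; working-age = 11376; ratio = 14266/11376 × 100 = 125.4

125.4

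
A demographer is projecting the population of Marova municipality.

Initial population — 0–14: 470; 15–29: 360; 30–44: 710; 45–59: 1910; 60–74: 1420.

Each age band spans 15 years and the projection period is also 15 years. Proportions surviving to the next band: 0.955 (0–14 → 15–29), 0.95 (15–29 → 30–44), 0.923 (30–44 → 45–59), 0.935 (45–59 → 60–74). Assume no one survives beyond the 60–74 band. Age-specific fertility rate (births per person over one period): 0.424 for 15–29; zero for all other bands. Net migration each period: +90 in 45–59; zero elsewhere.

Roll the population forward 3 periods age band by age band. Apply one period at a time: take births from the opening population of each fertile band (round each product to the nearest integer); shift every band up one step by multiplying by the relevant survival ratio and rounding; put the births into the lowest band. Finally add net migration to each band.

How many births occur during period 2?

190

Numbering the bands 1..5 from youngest to oldest:
After projecting period 1:
Births: 360 × 0.424 = 153
Band 2: 470 × 0.955 = 449
Band 3: 360 × 0.95 = 342
Band 4: 710 × 0.923 = 655
Band 5: 1910 × 0.935 = 1786
Net migration: Band 4 + 90 → 745
Giving 153 / 449 / 342 / 745 / 1786.
After projecting period 2:
Births: 449 × 0.424 = 190
Band 2: 153 × 0.955 = 146
Band 3: 449 × 0.95 = 427
Band 4: 342 × 0.923 = 316
Band 5: 745 × 0.935 = 697
Net migration: Band 4 + 90 → 406
Giving 190 / 146 / 427 / 406 / 697.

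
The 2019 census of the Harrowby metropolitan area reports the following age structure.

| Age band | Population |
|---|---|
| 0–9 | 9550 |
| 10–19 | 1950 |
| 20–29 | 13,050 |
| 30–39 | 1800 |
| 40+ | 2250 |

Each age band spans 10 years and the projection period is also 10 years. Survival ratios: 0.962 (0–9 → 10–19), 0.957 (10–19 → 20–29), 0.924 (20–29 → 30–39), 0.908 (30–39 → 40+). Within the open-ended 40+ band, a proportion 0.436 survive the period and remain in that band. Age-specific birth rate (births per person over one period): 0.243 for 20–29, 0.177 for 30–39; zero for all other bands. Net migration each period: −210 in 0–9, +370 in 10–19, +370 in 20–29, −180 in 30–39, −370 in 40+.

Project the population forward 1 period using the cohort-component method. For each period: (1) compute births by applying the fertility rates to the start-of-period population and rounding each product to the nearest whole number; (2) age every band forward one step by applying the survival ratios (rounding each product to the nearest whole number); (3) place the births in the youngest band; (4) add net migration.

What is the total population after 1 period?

Call the groups 1 to 5, youngest first.
[period 1]
Births: 13050 × 0.243 = 3171  |  1800 × 0.177 = 319 → total 3490
Group 2: 9550 × 0.962 = 9187
Group 3: 1950 × 0.957 = 1866
Group 4: 13050 × 0.924 = 12058
Group 5: 1800 × 0.908 + 2250 × 0.436 = 1634 + 981 = 2615
Net migration: Group 1 − 210 → 3280; Group 2 + 370 → 9557; Group 3 + 370 → 2236; Group 4 − 180 → 11878; Group 5 − 370 → 2245
→ [3280, 9557, 2236, 11878, 2245]
Total after period 1: 3280 + 9557 + 2236 + 11878 + 2245 = 29196

29196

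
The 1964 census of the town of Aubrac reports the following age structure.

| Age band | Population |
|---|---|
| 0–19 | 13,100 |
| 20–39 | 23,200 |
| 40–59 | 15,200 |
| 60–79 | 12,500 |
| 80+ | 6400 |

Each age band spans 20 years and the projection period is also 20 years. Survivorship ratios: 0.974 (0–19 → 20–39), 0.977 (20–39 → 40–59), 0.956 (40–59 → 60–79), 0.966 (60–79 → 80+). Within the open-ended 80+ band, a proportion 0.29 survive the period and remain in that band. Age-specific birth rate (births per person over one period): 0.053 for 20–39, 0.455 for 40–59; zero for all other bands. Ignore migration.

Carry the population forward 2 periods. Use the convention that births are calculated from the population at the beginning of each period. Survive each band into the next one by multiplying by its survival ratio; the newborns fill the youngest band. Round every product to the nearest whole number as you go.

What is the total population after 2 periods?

(Groups numbered youngest = 1 to oldest = 5.)
[period 1]
Births: 23200 × 0.053 = 1230  |  15200 × 0.455 = 6916 — total 8146
Group 2: 13100 × 0.974 = 12759
Group 3: 23200 × 0.977 = 22666
Group 4: 15200 × 0.956 = 14531
Group 5: 12500 × 0.966 + 6400 × 0.29 = 12075 + 1856 = 13931
→ [8146, 12759, 22666, 14531, 13931]
[period 2]
Births: 12759 × 0.053 = 676  |  22666 × 0.455 = 10313 — total 10989
Group 2: 8146 × 0.974 = 7934
Group 3: 12759 × 0.977 = 12466
Group 4: 22666 × 0.956 = 21669
Group 5: 14531 × 0.966 + 13931 × 0.29 = 14037 + 4040 = 18077
→ [10989, 7934, 12466, 21669, 18077]
Total after period 2: 10989 + 7934 + 12466 + 21669 + 18077 = 71135

71135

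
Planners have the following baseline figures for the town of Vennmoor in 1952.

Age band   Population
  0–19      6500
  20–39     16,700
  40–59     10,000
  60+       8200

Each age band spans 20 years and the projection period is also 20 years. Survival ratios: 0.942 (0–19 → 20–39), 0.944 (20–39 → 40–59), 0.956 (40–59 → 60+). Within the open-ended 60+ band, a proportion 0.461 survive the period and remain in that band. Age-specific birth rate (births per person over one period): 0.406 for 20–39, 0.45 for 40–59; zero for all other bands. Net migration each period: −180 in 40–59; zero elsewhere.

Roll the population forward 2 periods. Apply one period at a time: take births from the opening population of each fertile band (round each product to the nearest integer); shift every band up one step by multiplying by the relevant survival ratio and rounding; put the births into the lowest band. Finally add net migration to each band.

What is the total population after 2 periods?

46774

— Period 1 —
Births: 16700 × 0.406 = 6780 ; 10000 × 0.45 = 4500 → total 11280
20–39: 6500 × 0.942 = 6123
40–59: 16700 × 0.944 = 15765
60+: 10000 × 0.956 + 8200 × 0.461 = 9560 + 3780 = 13340
Net migration: 40–59 − 180 → 15585
End of period: [11280, 6123, 15585, 13340]
— Period 2 —
Births: 6123 × 0.406 = 2486 ; 15585 × 0.45 = 7013 → total 9499
20–39: 11280 × 0.942 = 10626
40–59: 6123 × 0.944 = 5780
60+: 15585 × 0.956 + 13340 × 0.461 = 14899 + 6150 = 21049
Net migration: 40–59 − 180 → 5600
End of period: [9499, 10626, 5600, 21049]
Total after period 2: 9499 + 10626 + 5600 + 21049 = 46774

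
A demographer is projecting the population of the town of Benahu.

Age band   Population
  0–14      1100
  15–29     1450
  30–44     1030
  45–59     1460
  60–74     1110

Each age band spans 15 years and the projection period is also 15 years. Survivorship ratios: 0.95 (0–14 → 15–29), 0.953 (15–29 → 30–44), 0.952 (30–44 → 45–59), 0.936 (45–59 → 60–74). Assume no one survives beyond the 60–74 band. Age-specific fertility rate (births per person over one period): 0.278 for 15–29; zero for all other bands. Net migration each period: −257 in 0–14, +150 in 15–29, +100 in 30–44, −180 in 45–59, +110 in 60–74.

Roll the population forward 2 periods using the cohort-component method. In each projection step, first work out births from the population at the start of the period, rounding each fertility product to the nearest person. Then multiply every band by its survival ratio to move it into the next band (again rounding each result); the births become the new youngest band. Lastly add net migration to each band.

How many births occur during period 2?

332

Numbering the bands 1..5 from youngest to oldest:
After projecting period 1:
Births: 1450 × 0.278 = 403
Band 2: 1100 × 0.95 = 1045
Band 3: 1450 × 0.953 = 1382
Band 4: 1030 × 0.952 = 981
Band 5: 1460 × 0.936 = 1367
Net migration: Band 1 − 257 → 146; Band 2 + 150 → 1195; Band 3 + 100 → 1482; Band 4 − 180 → 801; Band 5 + 110 → 1477
Giving 146 / 1195 / 1482 / 801 / 1477.
After projecting period 2:
Births: 1195 × 0.278 = 332
Band 2: 146 × 0.95 = 139
Band 3: 1195 × 0.953 = 1139
Band 4: 1482 × 0.952 = 1411
Band 5: 801 × 0.936 = 750
Net migration: Band 1 − 257 → 75; Band 2 + 150 → 289; Band 3 + 100 → 1239; Band 4 − 180 → 1231; Band 5 + 110 → 860
Giving 75 / 289 / 1239 / 1231 / 860.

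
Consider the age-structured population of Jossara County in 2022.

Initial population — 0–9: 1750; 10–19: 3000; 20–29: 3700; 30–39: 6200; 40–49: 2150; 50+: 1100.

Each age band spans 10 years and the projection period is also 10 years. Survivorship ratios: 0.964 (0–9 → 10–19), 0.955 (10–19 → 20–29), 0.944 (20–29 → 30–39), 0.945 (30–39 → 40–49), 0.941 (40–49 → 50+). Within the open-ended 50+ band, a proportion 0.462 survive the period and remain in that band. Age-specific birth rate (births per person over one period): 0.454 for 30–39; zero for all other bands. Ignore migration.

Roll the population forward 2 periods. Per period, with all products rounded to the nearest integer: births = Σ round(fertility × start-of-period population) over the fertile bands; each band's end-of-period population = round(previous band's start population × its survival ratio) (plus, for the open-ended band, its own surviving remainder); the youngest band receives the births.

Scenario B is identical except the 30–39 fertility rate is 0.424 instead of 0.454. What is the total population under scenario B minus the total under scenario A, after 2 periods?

Numbering the groups 1..6 from youngest to oldest:
After projecting period 1:
Births: 6200 * 0.454 = 2815
Group 2: 1750 * 0.964 = 1687
Group 3: 3000 * 0.955 = 2865
Group 4: 3700 * 0.944 = 3493
Group 5: 6200 * 0.945 = 5859
Group 6: 2150 * 0.941 + 1100 * 0.462 = 2023 + 508 = 2531
End of period: [2815, 1687, 2865, 3493, 5859, 2531]
After projecting period 2:
Births: 3493 * 0.454 = 1586
Group 2: 2815 * 0.964 = 2714
Group 3: 1687 * 0.955 = 1611
Group 4: 2865 * 0.944 = 2705
Group 5: 3493 * 0.945 = 3301
Group 6: 5859 * 0.941 + 2531 * 0.462 = 5513 + 1169 = 6682
End of period: [1586, 2714, 1611, 2705, 3301, 6682]
Scenario A total after 2 periods: 18599
Scenario B projection —
After projecting period 1:
Births: 6200 * 0.424 = 2629
Group 2: 1750 * 0.964 = 1687
Group 3: 3000 * 0.955 = 2865
Group 4: 3700 * 0.944 = 3493
Group 5: 6200 * 0.945 = 5859
Group 6: 2150 * 0.941 + 1100 * 0.462 = 2023 + 508 = 2531
End of period: [2629, 1687, 2865, 3493, 5859, 2531]
After projecting period 2:
Births: 3493 * 0.424 = 1481
Group 2: 2629 * 0.964 = 2534
Group 3: 1687 * 0.955 = 1611
Group 4: 2865 * 0.944 = 2705
Group 5: 3493 * 0.945 = 3301
Group 6: 5859 * 0.941 + 2531 * 0.462 = 5513 + 1169 = 6682
End of period: [1481, 2534, 1611, 2705, 3301, 6682]
Scenario B total after 2 periods: 18314
Difference B − A = 18314 − 18599 = -285

-285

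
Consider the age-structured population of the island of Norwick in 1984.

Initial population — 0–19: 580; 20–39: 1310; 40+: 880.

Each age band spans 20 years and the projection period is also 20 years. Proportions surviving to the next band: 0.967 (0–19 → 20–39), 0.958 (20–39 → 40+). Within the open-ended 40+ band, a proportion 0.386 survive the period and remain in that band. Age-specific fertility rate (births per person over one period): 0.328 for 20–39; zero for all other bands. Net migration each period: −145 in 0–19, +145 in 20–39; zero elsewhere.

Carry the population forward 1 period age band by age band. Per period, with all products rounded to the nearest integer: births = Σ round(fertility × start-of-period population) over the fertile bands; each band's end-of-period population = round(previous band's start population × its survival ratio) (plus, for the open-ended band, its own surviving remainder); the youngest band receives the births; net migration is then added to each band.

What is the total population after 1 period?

2586

After projecting period 1:
Births: 1310 * 0.328 = 430
20–39: 580 * 0.967 = 561
40+: 1310 * 0.958 + 880 * 0.386 = 1255 + 340 = 1595
Net migration: 0–19 − 145 → 285; 20–39 + 145 → 706
End of period: [285, 706, 1595]
Total after period 1: 285 + 706 + 1595 = 2586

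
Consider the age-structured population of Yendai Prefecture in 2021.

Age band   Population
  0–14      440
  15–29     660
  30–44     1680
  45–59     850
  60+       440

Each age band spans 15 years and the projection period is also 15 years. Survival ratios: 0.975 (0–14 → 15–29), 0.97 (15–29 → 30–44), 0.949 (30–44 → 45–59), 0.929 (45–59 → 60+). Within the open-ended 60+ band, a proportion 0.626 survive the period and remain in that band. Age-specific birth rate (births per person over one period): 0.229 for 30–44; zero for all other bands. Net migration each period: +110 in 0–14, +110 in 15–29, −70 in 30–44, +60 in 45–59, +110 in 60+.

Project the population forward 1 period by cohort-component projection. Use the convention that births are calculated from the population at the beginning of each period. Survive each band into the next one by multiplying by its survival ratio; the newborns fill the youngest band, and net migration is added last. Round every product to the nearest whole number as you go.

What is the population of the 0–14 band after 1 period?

Call the groups 1 to 5, youngest first.
— Period 1 —
Births: 1680 × 0.229 = 385
Group 2: 440 × 0.975 = 429
Group 3: 660 × 0.97 = 640
Group 4: 1680 × 0.949 = 1594
Group 5: 850 × 0.929 + 440 × 0.626 = 790 + 275 = 1065
Net migration: Group 1 + 110 → 495; Group 2 + 110 → 539; Group 3 − 70 → 570; Group 4 + 60 → 1654; Group 5 + 110 → 1175
Giving 495 / 539 / 570 / 1654 / 1175.

495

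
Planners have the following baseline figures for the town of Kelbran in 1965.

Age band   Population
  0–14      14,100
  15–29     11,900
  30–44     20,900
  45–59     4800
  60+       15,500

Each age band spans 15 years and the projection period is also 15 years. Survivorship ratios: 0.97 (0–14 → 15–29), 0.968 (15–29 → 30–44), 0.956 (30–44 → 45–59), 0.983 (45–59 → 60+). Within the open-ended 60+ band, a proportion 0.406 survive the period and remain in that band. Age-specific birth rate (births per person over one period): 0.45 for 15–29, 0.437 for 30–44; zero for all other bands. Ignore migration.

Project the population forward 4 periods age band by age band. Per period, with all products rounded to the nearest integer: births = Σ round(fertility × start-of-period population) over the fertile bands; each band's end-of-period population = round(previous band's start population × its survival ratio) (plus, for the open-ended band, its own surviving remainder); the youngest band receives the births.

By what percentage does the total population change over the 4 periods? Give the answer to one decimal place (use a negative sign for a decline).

-0.5

After projecting period 1:
Births: 11900 × 0.45 = 5355, 20900 × 0.437 = 9133 ⇒ total 14488
15–29: 14100 × 0.97 = 13677
30–44: 11900 × 0.968 = 11519
45–59: 20900 × 0.956 = 19980
60+: 4800 × 0.983 + 15500 × 0.406 = 4718 + 6293 = 11011
End of period: [14488, 13677, 11519, 19980, 11011]
After projecting period 2:
Births: 13677 × 0.45 = 6155, 11519 × 0.437 = 5034 ⇒ total 11189
15–29: 14488 × 0.97 = 14053
30–44: 13677 × 0.968 = 13239
45–59: 11519 × 0.956 = 11012
60+: 19980 × 0.983 + 11011 × 0.406 = 19640 + 4470 = 24110
End of period: [11189, 14053, 13239, 11012, 24110]
After projecting period 3:
Births: 14053 × 0.45 = 6324, 13239 × 0.437 = 5785 ⇒ total 12109
15–29: 11189 × 0.97 = 10853
30–44: 14053 × 0.968 = 13603
45–59: 13239 × 0.956 = 12656
60+: 11012 × 0.983 + 24110 × 0.406 = 10825 + 9789 = 20614
End of period: [12109, 10853, 13603, 12656, 20614]
After projecting period 4:
Births: 10853 × 0.45 = 4884, 13603 × 0.437 = 5945 ⇒ total 10829
15–29: 12109 × 0.97 = 11746
30–44: 10853 × 0.968 = 10506
45–59: 13603 × 0.956 = 13004
60+: 12656 × 0.983 + 20614 × 0.406 = 12441 + 8369 = 20810
End of period: [10829, 11746, 10506, 13004, 20810]
Total: 67200 → 66895; change = -305; percentage change = -0.5%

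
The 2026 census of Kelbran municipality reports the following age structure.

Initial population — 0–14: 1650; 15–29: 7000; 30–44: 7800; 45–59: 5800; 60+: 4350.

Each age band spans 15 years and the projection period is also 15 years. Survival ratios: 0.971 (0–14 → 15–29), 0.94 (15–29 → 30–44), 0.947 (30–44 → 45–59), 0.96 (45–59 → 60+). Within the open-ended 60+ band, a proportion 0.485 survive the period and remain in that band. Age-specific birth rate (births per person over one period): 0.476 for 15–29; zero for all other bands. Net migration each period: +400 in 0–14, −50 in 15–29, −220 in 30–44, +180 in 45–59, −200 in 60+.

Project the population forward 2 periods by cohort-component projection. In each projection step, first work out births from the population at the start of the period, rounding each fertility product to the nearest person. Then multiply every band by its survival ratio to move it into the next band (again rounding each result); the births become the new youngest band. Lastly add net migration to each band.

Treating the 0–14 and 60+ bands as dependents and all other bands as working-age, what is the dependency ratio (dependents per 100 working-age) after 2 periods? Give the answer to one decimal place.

107.4

Period 1.
Births: 7000 × 0.476 = 3332
15–29: 1650 × 0.971 = 1602
30–44: 7000 × 0.94 = 6580
45–59: 7800 × 0.947 = 7387
60+: 5800 × 0.96 + 4350 × 0.485 = 5568 + 2110 = 7678
Net migration: 0–14 + 400 → 3732; 15–29 − 50 → 1552; 30–44 − 220 → 6360; 45–59 + 180 → 7567; 60+ − 200 → 7478
Population now: 0–14=3732, 15–29=1552, 30–44=6360, 45–59=7567, 60+=7478
Period 2.
Births: 1552 × 0.476 = 739
15–29: 3732 × 0.971 = 3624
30–44: 1552 × 0.94 = 1459
45–59: 6360 × 0.947 = 6023
60+: 7567 × 0.96 + 7478 × 0.485 = 7264 + 3627 = 10891
Net migration: 0–14 + 400 → 1139; 15–29 − 50 → 3574; 30–44 − 220 → 1239; 45–59 + 180 → 6203; 60+ − 200 → 10691
Population now: 0–14=1139, 15–29=3574, 30–44=1239, 45–59=6203, 60+=10691
Dependents (band 0–14 + band 60+) = 1139 + 10691 = 11830; working-age = 11016; ratio = 11830/11016 × 100 = 107.4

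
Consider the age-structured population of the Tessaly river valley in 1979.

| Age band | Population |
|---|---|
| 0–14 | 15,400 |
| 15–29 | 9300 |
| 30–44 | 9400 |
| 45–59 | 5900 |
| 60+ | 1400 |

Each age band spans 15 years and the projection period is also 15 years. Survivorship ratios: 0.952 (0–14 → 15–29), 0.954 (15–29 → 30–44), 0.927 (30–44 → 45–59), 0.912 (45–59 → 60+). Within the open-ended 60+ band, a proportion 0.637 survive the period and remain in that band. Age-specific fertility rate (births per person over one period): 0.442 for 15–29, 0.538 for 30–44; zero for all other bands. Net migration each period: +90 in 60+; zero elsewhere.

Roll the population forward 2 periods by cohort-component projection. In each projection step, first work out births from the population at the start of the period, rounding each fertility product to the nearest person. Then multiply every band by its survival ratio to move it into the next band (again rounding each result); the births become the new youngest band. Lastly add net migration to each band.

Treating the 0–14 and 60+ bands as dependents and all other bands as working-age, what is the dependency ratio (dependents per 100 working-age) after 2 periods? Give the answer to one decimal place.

75.4

Period 1:
Births: 9300 * 0.442 = 4111  |  9400 * 0.538 = 5057 → total 9168
15–29: 15400 * 0.952 = 14661
30–44: 9300 * 0.954 = 8872
45–59: 9400 * 0.927 = 8714
60+: 5900 * 0.912 + 1400 * 0.637 = 5381 + 892 = 6273
Net migration: 60+ + 90 → 6363
Population now: 0–14=9168, 15–29=14661, 30–44=8872, 45–59=8714, 60+=6363
Period 2:
Births: 14661 * 0.442 = 6480  |  8872 * 0.538 = 4773 → total 11253
15–29: 9168 * 0.952 = 8728
30–44: 14661 * 0.954 = 13987
45–59: 8872 * 0.927 = 8224
60+: 8714 * 0.912 + 6363 * 0.637 = 7947 + 4053 = 12000
Net migration: 60+ + 90 → 12090
Population now: 0–14=11253, 15–29=8728, 30–44=13987, 45–59=8224, 60+=12090
Dependents (band 0–14 + band 60+) = 11253 + 12090 = 23343; working-age = 30939; ratio = 23343/30939 × 100 = 75.4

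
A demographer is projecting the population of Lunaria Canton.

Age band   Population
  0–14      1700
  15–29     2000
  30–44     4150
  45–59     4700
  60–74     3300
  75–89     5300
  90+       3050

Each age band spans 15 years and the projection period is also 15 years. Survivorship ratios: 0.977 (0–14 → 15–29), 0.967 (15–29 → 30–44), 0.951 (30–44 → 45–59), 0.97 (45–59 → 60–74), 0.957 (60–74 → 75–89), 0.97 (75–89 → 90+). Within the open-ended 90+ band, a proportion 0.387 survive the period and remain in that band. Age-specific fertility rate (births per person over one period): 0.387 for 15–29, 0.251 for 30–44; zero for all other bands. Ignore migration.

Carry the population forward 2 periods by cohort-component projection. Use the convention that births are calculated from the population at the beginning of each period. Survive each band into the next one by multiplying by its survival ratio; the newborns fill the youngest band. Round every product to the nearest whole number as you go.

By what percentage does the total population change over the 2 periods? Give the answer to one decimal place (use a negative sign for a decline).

-17.2

— Period 1 —
Births: 2000 * 0.387 = 774  |  4150 * 0.251 = 1042 → 1816
15–29: 1700 * 0.977 = 1661
30–44: 2000 * 0.967 = 1934
45–59: 4150 * 0.951 = 3947
60–74: 4700 * 0.97 = 4559
75–89: 3300 * 0.957 = 3158
90+: 5300 * 0.97 + 3050 * 0.387 = 5141 + 1180 = 6321
→ [1816, 1661, 1934, 3947, 4559, 3158, 6321]
— Period 2 —
Births: 1661 * 0.387 = 643  |  1934 * 0.251 = 485 → 1128
15–29: 1816 * 0.977 = 1774
30–44: 1661 * 0.967 = 1606
45–59: 1934 * 0.951 = 1839
60–74: 3947 * 0.97 = 3829
75–89: 4559 * 0.957 = 4363
90+: 3158 * 0.97 + 6321 * 0.387 = 3063 + 2446 = 5509
→ [1128, 1774, 1606, 1839, 3829, 4363, 5509]
Total: 24200 → 20048; change = -4152; percentage change = -17.2%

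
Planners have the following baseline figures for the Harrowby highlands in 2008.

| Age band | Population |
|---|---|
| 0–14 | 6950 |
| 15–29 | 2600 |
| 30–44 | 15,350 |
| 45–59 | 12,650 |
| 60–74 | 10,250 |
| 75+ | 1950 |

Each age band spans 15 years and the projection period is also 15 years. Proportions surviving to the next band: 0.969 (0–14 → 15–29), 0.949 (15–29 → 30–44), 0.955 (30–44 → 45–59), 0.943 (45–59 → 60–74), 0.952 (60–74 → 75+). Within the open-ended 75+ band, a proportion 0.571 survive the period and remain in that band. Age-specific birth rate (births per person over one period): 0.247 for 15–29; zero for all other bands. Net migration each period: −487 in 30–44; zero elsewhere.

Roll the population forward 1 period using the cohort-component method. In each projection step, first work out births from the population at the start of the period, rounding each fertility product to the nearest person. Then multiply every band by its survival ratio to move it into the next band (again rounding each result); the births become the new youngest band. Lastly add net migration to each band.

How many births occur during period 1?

Let group 1 be 0–14 through group 6 = 75+.
— Period 1 —
Births: 2600 × 0.247 = 642
Group 2: 6950 × 0.969 = 6735
Group 3: 2600 × 0.949 = 2467
Group 4: 15350 × 0.955 = 14659
Group 5: 12650 × 0.943 = 11929
Group 6: 10250 × 0.952 + 1950 × 0.571 = 9758 + 1113 = 10871
Net migration: Group 3 − 487 → 1980
→ [642, 6735, 1980, 14659, 11929, 10871]

642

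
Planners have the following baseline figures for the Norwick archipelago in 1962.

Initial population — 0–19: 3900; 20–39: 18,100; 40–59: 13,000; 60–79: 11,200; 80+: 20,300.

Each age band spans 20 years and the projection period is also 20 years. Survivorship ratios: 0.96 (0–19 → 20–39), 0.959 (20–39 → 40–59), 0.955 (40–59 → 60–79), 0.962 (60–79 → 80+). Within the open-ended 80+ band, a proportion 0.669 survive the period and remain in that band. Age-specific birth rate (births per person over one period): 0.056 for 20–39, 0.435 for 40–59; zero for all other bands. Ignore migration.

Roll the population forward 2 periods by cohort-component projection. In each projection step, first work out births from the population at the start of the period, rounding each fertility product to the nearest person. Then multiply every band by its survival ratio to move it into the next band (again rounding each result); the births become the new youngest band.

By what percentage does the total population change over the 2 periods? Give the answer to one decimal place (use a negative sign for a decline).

-5.9

(Bands numbered youngest = 1 to oldest = 5.)
After projecting period 1:
Births: 18100 × 0.056 = 1014, 13000 × 0.435 = 5655 → total 6669
Band 2: 3900 × 0.96 = 3744
Band 3: 18100 × 0.959 = 17358
Band 4: 13000 × 0.955 = 12415
Band 5: 11200 × 0.962 + 20300 × 0.669 = 10774 + 13581 = 24355
Giving 6669 / 3744 / 17358 / 12415 / 24355.
After projecting period 2:
Births: 3744 × 0.056 = 210, 17358 × 0.435 = 7551 → total 7761
Band 2: 6669 × 0.96 = 6402
Band 3: 3744 × 0.959 = 3590
Band 4: 17358 × 0.955 = 16577
Band 5: 12415 × 0.962 + 24355 × 0.669 = 11943 + 16293 = 28236
Giving 7761 / 6402 / 3590 / 16577 / 28236.
Total: 66500 → 62566; change = -3934; percentage change = -5.9%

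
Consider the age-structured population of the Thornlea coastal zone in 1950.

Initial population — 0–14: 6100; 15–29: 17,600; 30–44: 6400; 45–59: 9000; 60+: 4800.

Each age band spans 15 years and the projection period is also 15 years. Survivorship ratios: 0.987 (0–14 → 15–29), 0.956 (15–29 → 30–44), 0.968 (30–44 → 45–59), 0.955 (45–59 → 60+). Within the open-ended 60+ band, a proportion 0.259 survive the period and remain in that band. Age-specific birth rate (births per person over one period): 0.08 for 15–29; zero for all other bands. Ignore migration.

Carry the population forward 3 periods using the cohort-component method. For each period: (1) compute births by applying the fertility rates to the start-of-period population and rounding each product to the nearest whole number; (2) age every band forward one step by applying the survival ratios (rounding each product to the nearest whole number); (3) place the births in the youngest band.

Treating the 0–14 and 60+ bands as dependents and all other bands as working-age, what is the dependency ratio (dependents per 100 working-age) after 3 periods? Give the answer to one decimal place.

Call the bands 1 to 5, youngest first.
Period 1:
Births: 17600 × 0.08 = 1408
Band 2: 6100 × 0.987 = 6021
Band 3: 17600 × 0.956 = 16826
Band 4: 6400 × 0.968 = 6195
Band 5: 9000 × 0.955 + 4800 × 0.259 = 8595 + 1243 = 9838
Population now: 0–14=1408, 15–29=6021, 30–44=16826, 45–59=6195, 60+=9838
Period 2:
Births: 6021 × 0.08 = 482
Band 2: 1408 × 0.987 = 1390
Band 3: 6021 × 0.956 = 5756
Band 4: 16826 × 0.968 = 16288
Band 5: 6195 × 0.955 + 9838 × 0.259 = 5916 + 2548 = 8464
Population now: 0–14=482, 15–29=1390, 30–44=5756, 45–59=16288, 60+=8464
Period 3:
Births: 1390 × 0.08 = 111
Band 2: 482 × 0.987 = 476
Band 3: 1390 × 0.956 = 1329
Band 4: 5756 × 0.968 = 5572
Band 5: 16288 × 0.955 + 8464 × 0.259 = 15555 + 2192 = 17747
Population now: 0–14=111, 15–29=476, 30–44=1329, 45–59=5572, 60+=17747
Dependents (band 0–14 + band 60+) = 111 + 17747 = 17858; working-age = 7377; ratio = 17858/7377 × 100 = 242.1

242.1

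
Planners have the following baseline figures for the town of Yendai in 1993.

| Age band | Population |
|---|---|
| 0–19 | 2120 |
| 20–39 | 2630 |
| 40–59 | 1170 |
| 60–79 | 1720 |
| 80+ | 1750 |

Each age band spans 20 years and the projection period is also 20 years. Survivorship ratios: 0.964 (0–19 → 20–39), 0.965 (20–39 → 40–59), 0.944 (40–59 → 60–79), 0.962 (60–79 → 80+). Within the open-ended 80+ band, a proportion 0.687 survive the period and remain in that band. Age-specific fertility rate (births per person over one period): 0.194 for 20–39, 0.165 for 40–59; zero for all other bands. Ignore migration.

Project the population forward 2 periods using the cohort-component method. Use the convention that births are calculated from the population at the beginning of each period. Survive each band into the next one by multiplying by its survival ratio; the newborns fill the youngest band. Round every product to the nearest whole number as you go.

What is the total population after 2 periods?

8887

[period 1]
Births: 2630 × 0.194 = 510 ; 1170 × 0.165 = 193 → 703
20–39: 2120 × 0.964 = 2044
40–59: 2630 × 0.965 = 2538
60–79: 1170 × 0.944 = 1104
80+: 1720 × 0.962 + 1750 × 0.687 = 1655 + 1202 = 2857
End of period: [703, 2044, 2538, 1104, 2857]
[period 2]
Births: 2044 × 0.194 = 397 ; 2538 × 0.165 = 419 → 816
20–39: 703 × 0.964 = 678
40–59: 2044 × 0.965 = 1972
60–79: 2538 × 0.944 = 2396
80+: 1104 × 0.962 + 2857 × 0.687 = 1062 + 1963 = 3025
End of period: [816, 678, 1972, 2396, 3025]
Total after period 2: 816 + 678 + 1972 + 2396 + 3025 = 8887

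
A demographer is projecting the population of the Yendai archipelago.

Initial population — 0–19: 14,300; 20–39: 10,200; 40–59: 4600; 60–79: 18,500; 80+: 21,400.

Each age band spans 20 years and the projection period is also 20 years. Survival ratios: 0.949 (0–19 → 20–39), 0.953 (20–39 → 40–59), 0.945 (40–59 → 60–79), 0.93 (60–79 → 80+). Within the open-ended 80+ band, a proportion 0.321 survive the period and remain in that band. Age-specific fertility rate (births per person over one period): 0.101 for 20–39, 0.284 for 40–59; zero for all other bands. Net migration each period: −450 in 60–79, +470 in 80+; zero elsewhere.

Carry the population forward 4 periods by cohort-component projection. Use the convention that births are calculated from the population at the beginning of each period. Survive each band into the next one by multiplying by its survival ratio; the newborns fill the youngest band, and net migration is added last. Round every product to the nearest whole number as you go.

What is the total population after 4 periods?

Call the groups 1 to 5, youngest first.
[period 1]
Births: 10200 * 0.101 = 1030  |  4600 * 0.284 = 1306 → 2336
Group 2: 14300 * 0.949 = 13571
Group 3: 10200 * 0.953 = 9721
Group 4: 4600 * 0.945 = 4347
Group 5: 18500 * 0.93 + 21400 * 0.321 = 17205 + 6869 = 24074
Net migration: Group 4 − 450 → 3897; Group 5 + 470 → 24544
Population now: 0–19=2336, 20–39=13571, 40–59=9721, 60–79=3897, 80+=24544
[period 2]
Births: 13571 * 0.101 = 1371  |  9721 * 0.284 = 2761 → 4132
Group 2: 2336 * 0.949 = 2217
Group 3: 13571 * 0.953 = 12933
Group 4: 9721 * 0.945 = 9186
Group 5: 3897 * 0.93 + 24544 * 0.321 = 3624 + 7879 = 11503
Net migration: Group 4 − 450 → 8736; Group 5 + 470 → 11973
Population now: 0–19=4132, 20–39=2217, 40–59=12933, 60–79=8736, 80+=11973
[period 3]
Births: 2217 * 0.101 = 224  |  12933 * 0.284 = 3673 → 3897
Group 2: 4132 * 0.949 = 3921
Group 3: 2217 * 0.953 = 2113
Group 4: 12933 * 0.945 = 12222
Group 5: 8736 * 0.93 + 11973 * 0.321 = 8124 + 3843 = 11967
Net migration: Group 4 − 450 → 11772; Group 5 + 470 → 12437
Population now: 0–19=3897, 20–39=3921, 40–59=2113, 60–79=11772, 80+=12437
[period 4]
Births: 3921 * 0.101 = 396  |  2113 * 0.284 = 600 → 996
Group 2: 3897 * 0.949 = 3698
Group 3: 3921 * 0.953 = 3737
Group 4: 2113 * 0.945 = 1997
Group 5: 11772 * 0.93 + 12437 * 0.321 = 10948 + 3992 = 14940
Net migration: Group 4 − 450 → 1547; Group 5 + 470 → 15410
Population now: 0–19=996, 20–39=3698, 40–59=3737, 60–79=1547, 80+=15410
Total after period 4: 996 + 3698 + 3737 + 1547 + 15410 = 25388

25388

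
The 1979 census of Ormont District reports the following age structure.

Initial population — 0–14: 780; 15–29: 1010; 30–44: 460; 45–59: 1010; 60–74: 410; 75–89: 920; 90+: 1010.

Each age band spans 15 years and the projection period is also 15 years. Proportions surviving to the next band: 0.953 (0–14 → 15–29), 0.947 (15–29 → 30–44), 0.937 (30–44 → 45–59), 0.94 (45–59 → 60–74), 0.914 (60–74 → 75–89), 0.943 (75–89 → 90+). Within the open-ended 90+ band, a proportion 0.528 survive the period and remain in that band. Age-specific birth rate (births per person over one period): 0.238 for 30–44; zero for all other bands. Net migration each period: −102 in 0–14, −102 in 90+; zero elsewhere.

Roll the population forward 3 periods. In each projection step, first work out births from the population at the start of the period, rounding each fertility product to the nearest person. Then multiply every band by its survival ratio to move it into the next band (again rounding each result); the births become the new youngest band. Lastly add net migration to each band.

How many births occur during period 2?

228

Let group 1 be 0–14 through group 7 = 90+.
— Period 1 —
Births: 460 × 0.238 = 109
Group 2: 780 × 0.953 = 743
Group 3: 1010 × 0.947 = 956
Group 4: 460 × 0.937 = 431
Group 5: 1010 × 0.94 = 949
Group 6: 410 × 0.914 = 375
Group 7: 920 × 0.943 + 1010 × 0.528 = 868 + 533 = 1401
Net migration: Group 1 − 102 → 7; Group 7 − 102 → 1299
Population now: 0–14=7, 15–29=743, 30–44=956, 45–59=431, 60–74=949, 75–89=375, 90+=1299
— Period 2 —
Births: 956 × 0.238 = 228
Group 2: 7 × 0.953 = 7
Group 3: 743 × 0.947 = 704
Group 4: 956 × 0.937 = 896
Group 5: 431 × 0.94 = 405
Group 6: 949 × 0.914 = 867
Group 7: 375 × 0.943 + 1299 × 0.528 = 354 + 686 = 1040
Net migration: Group 1 − 102 → 126; Group 7 − 102 → 938
Population now: 0–14=126, 15–29=7, 30–44=704, 45–59=896, 60–74=405, 75–89=867, 90+=938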